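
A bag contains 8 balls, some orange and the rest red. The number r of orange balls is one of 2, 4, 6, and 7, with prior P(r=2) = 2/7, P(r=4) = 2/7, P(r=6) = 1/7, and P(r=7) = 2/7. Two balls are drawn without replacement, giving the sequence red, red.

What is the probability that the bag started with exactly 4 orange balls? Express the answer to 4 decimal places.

The likelihood of the observed sequence under each hypothesis: P(data | r = 2) = (6/8)(5/7) = 15/28; P(data | r = 4) = (4/8)(3/7) = 3/14; P(data | r = 6) = (2/8)(1/7) = 1/28; P(data | r = 7) = (1/8)(0/7) = 0.
The prior-weighted likelihoods are 2/7 · 15/28 = 15/98, 2/7 · 3/14 = 3/49, 1/7 · 1/28 = 1/196, 2/7 · 0 = 0; with total 43/196.
Hence P(r = 4 | data) = (3/49) / (43/196) = 12/43.

0.2791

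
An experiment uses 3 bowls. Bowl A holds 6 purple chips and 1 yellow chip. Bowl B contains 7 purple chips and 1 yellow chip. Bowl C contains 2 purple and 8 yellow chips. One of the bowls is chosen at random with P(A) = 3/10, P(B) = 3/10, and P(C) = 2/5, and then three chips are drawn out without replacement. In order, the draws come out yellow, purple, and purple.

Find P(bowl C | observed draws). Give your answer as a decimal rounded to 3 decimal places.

For each hypothesis, P(data | H) works out to: P(data | bowl A) = (1/7)(6/6)(5/5) = 0.14286; P(data | bowl B) = (1/8)(7/7)(6/6) = 0.125; P(data | bowl C) = (8/10)(2/9)(1/8) = 0.022222.
The prior-weighted likelihoods are 3/10 · 0.14286 = 0.042857, 3/10 · 0.125 = 0.0375, 2/5 · 0.022222 = 0.0088889; these sum to 0.089246.
Hence P(bowl C | data) = (0.0088889) / (0.089246) = 0.0996.

0.100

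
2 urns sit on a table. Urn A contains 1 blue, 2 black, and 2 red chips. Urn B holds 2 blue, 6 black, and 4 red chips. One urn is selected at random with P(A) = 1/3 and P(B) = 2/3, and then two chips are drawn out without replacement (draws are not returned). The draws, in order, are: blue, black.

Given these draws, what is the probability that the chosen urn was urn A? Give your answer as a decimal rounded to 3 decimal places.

The likelihood of the observed sequence under each hypothesis: P(data | urn A) = (1/5)(2/4) = 1/10; P(data | urn B) = (2/12)(6/11) = 1/11.
The prior-weighted likelihoods are 1/3 · 1/10 = 1/30, 2/3 · 1/11 = 2/33; these sum to 31/330.
Hence P(urn A | data) = (1/30) / (31/330) = 11/31.

0.355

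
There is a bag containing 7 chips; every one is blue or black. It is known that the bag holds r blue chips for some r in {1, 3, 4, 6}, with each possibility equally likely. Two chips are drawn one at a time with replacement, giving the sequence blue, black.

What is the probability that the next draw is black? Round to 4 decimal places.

0.5000

The likelihood of the observed sequence under each hypothesis: P(data | r = 1) = (1/7)(6/7) = 6/49; P(data | r = 3) = (3/7)(4/7) = 12/49; P(data | r = 4) = (4/7)(3/7) = 12/49; P(data | r = 6) = (6/7)(1/7) = 6/49.
The prior-weighted likelihoods are 1/4 · 6/49 = 3/98, 1/4 · 12/49 = 3/49, 1/4 · 12/49 = 3/49, 1/4 · 6/49 = 3/98; summing to 9/49.
The posterior is then P(r = 1 | data) = 1/6, P(r = 3 | data) = 1/3, P(r = 4 | data) = 1/3, P(r = 6 | data) = 1/6.
So P(black next | data) = Σ P(black next | H) P(H | data) = (6/7)(1/6) + (4/7)(1/3) + (3/7)(1/3) + (1/7)(1/6) = 1/2.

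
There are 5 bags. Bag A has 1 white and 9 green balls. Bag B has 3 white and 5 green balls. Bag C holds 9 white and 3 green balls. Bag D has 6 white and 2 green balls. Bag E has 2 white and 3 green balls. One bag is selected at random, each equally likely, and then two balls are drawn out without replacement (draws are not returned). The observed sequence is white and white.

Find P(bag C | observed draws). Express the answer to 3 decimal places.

0.423

Under each hypothesis, the probability of the observed sequence is: P(data | bag A) = (1/10)(0/9) = 0; P(data | bag B) = (3/8)(2/7) = 0.10714; P(data | bag C) = (9/12)(8/11) = 0.54545; P(data | bag D) = (6/8)(5/7) = 0.53571; P(data | bag E) = (2/5)(1/4) = 0.1.
The prior-weighted likelihoods are 1/5 · 0 = 0, 1/5 · 0.10714 = 0.021429, 1/5 · 0.54545 = 0.10909, 1/5 · 0.53571 = 0.10714, 1/5 · 0.1 = 0.02; summing to 0.25766.
By Bayes' rule, P(bag C | data) = (0.10909) / (0.25766) = 0.42339.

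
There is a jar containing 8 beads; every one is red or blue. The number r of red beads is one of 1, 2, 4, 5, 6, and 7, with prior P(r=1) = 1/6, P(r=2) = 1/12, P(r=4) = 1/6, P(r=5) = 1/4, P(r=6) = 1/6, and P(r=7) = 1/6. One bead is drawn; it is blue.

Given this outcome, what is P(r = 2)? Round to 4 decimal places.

Compute the likelihood of this draw for each case: P(data | r = 1) = (7/8) = 7/8; P(data | r = 2) = (6/8) = 3/4; P(data | r = 4) = (4/8) = 1/2; P(data | r = 5) = (3/8) = 3/8; P(data | r = 6) = (2/8) = 1/4; P(data | r = 7) = (1/8) = 1/8.
The prior-weighted likelihoods are 1/6 · 7/8 = 7/48, 1/12 · 3/4 = 1/16, 1/6 · 1/2 = 1/12, 1/4 · 3/8 = 3/32, 1/6 · 1/4 = 1/24, 1/6 · 1/8 = 1/48; summing to 43/96.
By Bayes' rule, P(r = 2 | data) = (1/16) / (43/96) = 6/43.

0.1395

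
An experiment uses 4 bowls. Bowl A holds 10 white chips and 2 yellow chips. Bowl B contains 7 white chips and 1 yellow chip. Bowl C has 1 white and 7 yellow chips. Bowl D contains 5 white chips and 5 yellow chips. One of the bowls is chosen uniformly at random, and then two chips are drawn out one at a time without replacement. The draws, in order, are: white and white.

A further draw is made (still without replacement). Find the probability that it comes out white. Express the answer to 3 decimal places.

0.758

Under each hypothesis, the probability of the observed sequence is: P(data | bowl A) = (10/12)(9/11) = 0.68182; P(data | bowl B) = (7/8)(6/7) = 0.75; P(data | bowl C) = (1/8)(0/7) = 0; P(data | bowl D) = (5/10)(4/9) = 0.22222.
Multiplying each by its prior: 1/4 · 0.68182 = 0.17045, 1/4 · 0.75 = 0.1875, 1/4 · 0 = 0, 1/4 · 0.22222 = 0.055556; summing to 0.41351.
Normalising, the posterior is P(bowl A | data) = 0.41221, P(bowl B | data) = 0.45344, P(bowl C | data) = 0, P(bowl D | data) = 0.13435.
The predictive probability is P(white next | data) = (4/5)(0.41221) + (5/6)(0.45344) + (3/8)(0.13435) = 0.75802.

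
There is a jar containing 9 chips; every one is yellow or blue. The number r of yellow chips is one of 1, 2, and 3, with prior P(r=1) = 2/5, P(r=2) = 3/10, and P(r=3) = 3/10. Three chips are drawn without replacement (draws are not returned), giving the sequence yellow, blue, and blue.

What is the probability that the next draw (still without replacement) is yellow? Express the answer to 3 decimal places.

0.177

Compute the likelihood of the observed sequence for each case: P(data | r = 1) = (1/9)(8/8)(7/7) = 0.11111; P(data | r = 2) = (2/9)(7/8)(6/7) = 0.16667; P(data | r = 3) = (3/9)(6/8)(5/7) = 0.17857.
The prior-weighted likelihoods are 2/5 · 0.11111 = 0.044444, 3/10 · 0.16667 = 0.05, 3/10 · 0.17857 = 0.053571; summing to 0.14802.
Dividing through by the total gives posterior P(r = 1 | data) = 0.30027, P(r = 2 | data) = 0.3378, P(r = 3 | data) = 0.36193.
Averaging over the posterior, P(yellow next | data) = (0)(0.30027) + (1/6)(0.3378) + (1/3)(0.36193) = 0.17694.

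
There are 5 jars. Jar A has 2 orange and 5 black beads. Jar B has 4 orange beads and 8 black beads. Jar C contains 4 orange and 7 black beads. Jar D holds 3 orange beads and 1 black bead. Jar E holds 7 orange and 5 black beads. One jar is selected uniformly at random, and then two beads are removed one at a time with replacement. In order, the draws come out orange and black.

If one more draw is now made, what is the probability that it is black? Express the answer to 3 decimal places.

The likelihood of the observed sequence under each hypothesis: P(data | jar A) = (2/7)(5/7) = 0.20408; P(data | jar B) = (4/12)(8/12) = 0.22222; P(data | jar C) = (4/11)(7/11) = 0.2314; P(data | jar D) = (3/4)(1/4) = 0.1875; P(data | jar E) = (7/12)(5/12) = 0.24306.
Multiplying each by its prior: 1/5 · 0.20408 = 0.040816, 1/5 · 0.22222 = 0.044444, 1/5 · 0.2314 = 0.046281, 1/5 · 0.1875 = 0.0375, 1/5 · 0.24306 = 0.048611; these sum to 0.21765.
Normalising, the posterior is P(jar A | data) = 0.18753, P(jar B | data) = 0.2042, P(jar C | data) = 0.21264, P(jar D | data) = 0.17229, P(jar E | data) = 0.22334.
Averaging over the posterior, P(black next | data) = (5/7)(0.18753) + (2/3)(0.2042) + (7/11)(0.21264) + (1/4)(0.17229) + (5/12)(0.22334) = 0.54153.

0.542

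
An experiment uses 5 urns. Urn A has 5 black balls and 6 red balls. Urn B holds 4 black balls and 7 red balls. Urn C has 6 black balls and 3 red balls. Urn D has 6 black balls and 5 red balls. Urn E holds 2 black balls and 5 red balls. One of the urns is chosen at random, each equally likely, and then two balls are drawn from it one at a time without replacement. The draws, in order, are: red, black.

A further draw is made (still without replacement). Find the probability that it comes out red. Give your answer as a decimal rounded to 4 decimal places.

0.5468

The likelihood of the observed sequence under each hypothesis: P(data | urn A) = (6/11)(5/10) = 0.27273; P(data | urn B) = (7/11)(4/10) = 0.25455; P(data | urn C) = (3/9)(6/8) = 0.25; P(data | urn D) = (5/11)(6/10) = 0.27273; P(data | urn E) = (5/7)(2/6) = 0.2381.
The prior-weighted likelihoods are 1/5 · 0.27273 = 0.054545, 1/5 · 0.25455 = 0.050909, 1/5 · 0.25 = 0.05, 1/5 · 0.27273 = 0.054545, 1/5 · 0.2381 = 0.047619; with total 0.25762.
The posterior is then P(urn A | data) = 0.21173, P(urn B | data) = 0.19761, P(urn C | data) = 0.19409, P(urn D | data) = 0.21173, P(urn E | data) = 0.18484.
The predictive probability is P(red next | data) = (5/9)(0.21173) + (2/3)(0.19761) + (2/7)(0.19409) + (4/9)(0.21173) + (4/5)(0.18484) = 0.5468.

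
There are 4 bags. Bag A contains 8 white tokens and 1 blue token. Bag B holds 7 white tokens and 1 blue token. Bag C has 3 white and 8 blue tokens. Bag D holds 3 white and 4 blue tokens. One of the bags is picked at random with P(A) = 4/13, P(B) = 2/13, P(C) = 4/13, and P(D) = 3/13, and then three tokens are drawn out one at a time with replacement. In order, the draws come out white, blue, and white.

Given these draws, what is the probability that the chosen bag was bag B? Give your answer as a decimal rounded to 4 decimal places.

0.1782

The likelihood of the observed sequence under each hypothesis: P(data | bag A) = (8/9)(1/9)(8/9) = 0.087791; P(data | bag B) = (7/8)(1/8)(7/8) = 0.095703; P(data | bag C) = (3/11)(8/11)(3/11) = 0.054095; P(data | bag D) = (3/7)(4/7)(3/7) = 0.10496.
Weighting by the prior gives 4/13 · 0.087791 = 0.027013, 2/13 · 0.095703 = 0.014724, 4/13 · 0.054095 = 0.016645, 3/13 · 0.10496 = 0.024221; summing to 0.082602.
Hence P(bag B | data) = (0.014724) / (0.082602) = 0.17825.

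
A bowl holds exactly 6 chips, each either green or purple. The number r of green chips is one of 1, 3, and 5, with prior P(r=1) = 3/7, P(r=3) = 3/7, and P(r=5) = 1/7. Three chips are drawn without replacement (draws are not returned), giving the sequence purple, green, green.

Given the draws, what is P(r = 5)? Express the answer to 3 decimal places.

0.270

Under each hypothesis, the probability of the observed sequence is: P(data | r = 1) = (5/6)(1/5)(0/4) = 0; P(data | r = 3) = (3/6)(3/5)(2/4) = 3/20; P(data | r = 5) = (1/6)(5/5)(4/4) = 1/6.
Multiplying each by its prior: 3/7 · 0 = 0, 3/7 · 3/20 = 9/140, 1/7 · 1/6 = 1/42; with total 37/420.
By Bayes' rule, P(r = 5 | data) = (1/42) / (37/420) = 10/37.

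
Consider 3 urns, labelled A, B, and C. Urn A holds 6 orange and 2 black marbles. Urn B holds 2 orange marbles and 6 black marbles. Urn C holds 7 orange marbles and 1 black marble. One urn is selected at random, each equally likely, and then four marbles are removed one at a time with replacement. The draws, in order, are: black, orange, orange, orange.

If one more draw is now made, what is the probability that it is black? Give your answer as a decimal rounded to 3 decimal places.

0.227

For each hypothesis, P(data | H) works out to: P(data | urn A) = (2/8)(6/8)(6/8)(6/8) = 0.10547; P(data | urn B) = (6/8)(2/8)(2/8)(2/8) = 0.011719; P(data | urn C) = (1/8)(7/8)(7/8)(7/8) = 0.08374.
The prior-weighted likelihoods are 1/3 · 0.10547 = 0.035156, 1/3 · 0.011719 = 0.0039062, 1/3 · 0.08374 = 0.027913; summing to 0.066976.
Normalising, the posterior is P(urn A | data) = 0.52491, P(urn B | data) = 0.058323, P(urn C | data) = 0.41677.
So P(black next | data) = Σ P(black next | H) P(H | data) = (1/4)(0.52491) + (3/4)(0.058323) + (1/8)(0.41677) = 0.22707.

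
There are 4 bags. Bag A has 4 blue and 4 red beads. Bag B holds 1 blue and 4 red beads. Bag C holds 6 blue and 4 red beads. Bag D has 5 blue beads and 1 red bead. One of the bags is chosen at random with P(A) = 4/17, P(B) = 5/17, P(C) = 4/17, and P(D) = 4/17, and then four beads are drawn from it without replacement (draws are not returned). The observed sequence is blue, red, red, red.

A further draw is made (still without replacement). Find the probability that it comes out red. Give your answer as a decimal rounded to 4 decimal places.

0.8014

The likelihood of the observed sequence under each hypothesis: P(data | bag A) = (4/8)(4/7)(3/6)(2/5) = 2/35; P(data | bag B) = (1/5)(4/4)(3/3)(2/2) = 1/5; P(data | bag C) = (6/10)(4/9)(3/8)(2/7) = 1/35; P(data | bag D) = (5/6)(1/5)(0/4) = 0.
The prior-weighted likelihoods are 4/17 · 2/35 = 8/595, 5/17 · 1/5 = 1/17, 4/17 · 1/35 = 4/595, 4/17 · 0 = 0; summing to 47/595.
Dividing through by the total gives posterior P(bag A | data) = 8/47, P(bag B | data) = 35/47, P(bag C | data) = 4/47, P(bag D | data) = 0.
Averaging over the posterior, P(red next | data) = (1/4)(8/47) + (1)(35/47) + (1/6)(4/47) = 113/141.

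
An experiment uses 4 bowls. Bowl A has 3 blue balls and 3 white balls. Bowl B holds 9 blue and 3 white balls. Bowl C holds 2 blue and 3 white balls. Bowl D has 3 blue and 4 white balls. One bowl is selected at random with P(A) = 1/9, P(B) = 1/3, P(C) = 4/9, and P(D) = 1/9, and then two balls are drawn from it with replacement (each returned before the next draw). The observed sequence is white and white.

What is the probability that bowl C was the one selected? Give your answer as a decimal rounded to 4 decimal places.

Under each hypothesis, the probability of the observed sequence is: P(data | bowl A) = (3/6)(3/6) = 0.25; P(data | bowl B) = (3/12)(3/12) = 0.0625; P(data | bowl C) = (3/5)(3/5) = 0.36; P(data | bowl D) = (4/7)(4/7) = 0.32653.
The prior-weighted likelihoods are 1/9 · 0.25 = 0.027778, 1/3 · 0.0625 = 0.020833, 4/9 · 0.36 = 0.16, 1/9 · 0.32653 = 0.036281; with total 0.24489.
Hence P(bowl C | data) = (0.16) / (0.24489) = 0.65335.

0.6533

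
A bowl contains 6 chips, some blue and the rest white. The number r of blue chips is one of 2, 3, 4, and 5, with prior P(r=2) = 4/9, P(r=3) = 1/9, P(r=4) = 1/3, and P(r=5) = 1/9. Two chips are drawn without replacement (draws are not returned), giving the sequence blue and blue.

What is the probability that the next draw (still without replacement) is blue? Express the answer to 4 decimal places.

The likelihood of the observed sequence under each hypothesis: P(data | r = 2) = (2/6)(1/5) = 1/15; P(data | r = 3) = (3/6)(2/5) = 1/5; P(data | r = 4) = (4/6)(3/5) = 2/5; P(data | r = 5) = (5/6)(4/5) = 2/3.
The prior-weighted likelihoods are 4/9 · 1/15 = 4/135, 1/9 · 1/5 = 1/45, 1/3 · 2/5 = 2/15, 1/9 · 2/3 = 2/27; with total 7/27.
The posterior is then P(r = 2 | data) = 4/35, P(r = 3 | data) = 3/35, P(r = 4 | data) = 18/35, P(r = 5 | data) = 2/7.
So P(blue next | data) = Σ P(blue next | H) P(H | data) = (0)(4/35) + (1/4)(3/35) + (1/2)(18/35) + (3/4)(2/7) = 69/140.

0.4929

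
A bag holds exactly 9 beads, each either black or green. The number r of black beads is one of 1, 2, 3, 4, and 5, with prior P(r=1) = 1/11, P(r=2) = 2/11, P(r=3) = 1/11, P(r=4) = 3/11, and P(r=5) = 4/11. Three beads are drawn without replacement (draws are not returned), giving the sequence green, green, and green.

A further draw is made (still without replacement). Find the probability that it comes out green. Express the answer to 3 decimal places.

Under each hypothesis, the probability of the observed sequence is: P(data | r = 1) = (8/9)(7/8)(6/7) = 2/3; P(data | r = 2) = (7/9)(6/8)(5/7) = 5/12; P(data | r = 3) = (6/9)(5/8)(4/7) = 5/21; P(data | r = 4) = (5/9)(4/8)(3/7) = 5/42; P(data | r = 5) = (4/9)(3/8)(2/7) = 1/21.
The prior-weighted likelihoods are 1/11 · 2/3 = 2/33, 2/11 · 5/12 = 5/66, 1/11 · 5/21 = 5/231, 3/11 · 5/42 = 5/154, 4/11 · 1/21 = 4/231; these sum to 16/77.
Normalising, the posterior is P(r = 1 | data) = 7/24, P(r = 2 | data) = 35/96, P(r = 3 | data) = 5/48, P(r = 4 | data) = 5/32, P(r = 5 | data) = 1/12.
So P(green next | data) = Σ P(green next | H) P(H | data) = (5/6)(7/24) + (2/3)(35/96) + (1/2)(5/48) + (1/3)(5/32) + (1/6)(1/12) = 29/48.

0.604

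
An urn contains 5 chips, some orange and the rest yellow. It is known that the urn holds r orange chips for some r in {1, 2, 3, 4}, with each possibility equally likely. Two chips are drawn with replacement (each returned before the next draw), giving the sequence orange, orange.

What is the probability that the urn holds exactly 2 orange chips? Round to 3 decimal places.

0.133

For each hypothesis, P(data | H) works out to: P(data | r = 1) = (1/5)(1/5) = 1/25; P(data | r = 2) = (2/5)(2/5) = 4/25; P(data | r = 3) = (3/5)(3/5) = 9/25; P(data | r = 4) = (4/5)(4/5) = 16/25.
Multiplying each by its prior: 1/4 · 1/25 = 1/100, 1/4 · 4/25 = 1/25, 1/4 · 9/25 = 9/100, 1/4 · 16/25 = 4/25; with total 3/10.
Therefore the posterior P(r = 2 | data) = (1/25) / (3/10) = 2/15.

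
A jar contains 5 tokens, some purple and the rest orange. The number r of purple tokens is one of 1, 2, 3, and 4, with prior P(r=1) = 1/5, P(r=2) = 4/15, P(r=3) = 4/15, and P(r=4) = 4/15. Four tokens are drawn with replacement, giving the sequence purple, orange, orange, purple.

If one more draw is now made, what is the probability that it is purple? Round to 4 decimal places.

For each hypothesis, P(data | H) works out to: P(data | r = 1) = (1/5)(4/5)(4/5)(1/5) = 0.0256; P(data | r = 2) = (2/5)(3/5)(3/5)(2/5) = 0.0576; P(data | r = 3) = (3/5)(2/5)(2/5)(3/5) = 0.0576; P(data | r = 4) = (4/5)(1/5)(1/5)(4/5) = 0.0256.
The prior-weighted likelihoods are 1/5 · 0.0256 = 0.00512, 4/15 · 0.0576 = 0.01536, 4/15 · 0.0576 = 0.01536, 4/15 · 0.0256 = 0.0068267; summing to 0.042667.
Dividing through by the total gives posterior P(r = 1 | data) = 0.12, P(r = 2 | data) = 0.36, P(r = 3 | data) = 0.36, P(r = 4 | data) = 0.16.
Averaging over the posterior, P(purple next | data) = (1/5)(0.12) + (2/5)(0.36) + (3/5)(0.36) + (4/5)(0.16) = 0.512.

0.5120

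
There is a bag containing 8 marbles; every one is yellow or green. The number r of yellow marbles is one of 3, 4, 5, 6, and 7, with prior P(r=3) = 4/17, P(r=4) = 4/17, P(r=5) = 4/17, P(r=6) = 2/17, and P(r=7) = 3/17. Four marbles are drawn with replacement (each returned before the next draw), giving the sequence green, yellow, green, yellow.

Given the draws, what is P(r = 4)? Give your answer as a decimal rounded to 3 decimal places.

0.314

For each hypothesis, P(data | H) works out to: P(data | r = 3) = (5/8)(3/8)(5/8)(3/8) = 0.054932; P(data | r = 4) = (4/8)(4/8)(4/8)(4/8) = 0.0625; P(data | r = 5) = (3/8)(5/8)(3/8)(5/8) = 0.054932; P(data | r = 6) = (2/8)(6/8)(2/8)(6/8) = 0.035156; P(data | r = 7) = (1/8)(7/8)(1/8)(7/8) = 0.011963.
Multiplying each by its prior: 4/17 · 0.054932 = 0.012925, 4/17 · 0.0625 = 0.014706, 4/17 · 0.054932 = 0.012925, 2/17 · 0.035156 = 0.004136, 3/17 · 0.011963 = 0.0021111; with total 0.046803.
Therefore the posterior P(r = 4 | data) = (0.014706) / (0.046803) = 0.31421.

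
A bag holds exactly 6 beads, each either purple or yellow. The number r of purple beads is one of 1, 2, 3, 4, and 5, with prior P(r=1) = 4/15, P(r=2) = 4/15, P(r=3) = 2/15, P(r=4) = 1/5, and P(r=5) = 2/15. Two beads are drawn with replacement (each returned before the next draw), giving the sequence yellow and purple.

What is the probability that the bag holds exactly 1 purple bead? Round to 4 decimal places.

The likelihood of the observed sequence under each hypothesis: P(data | r = 1) = (5/6)(1/6) = 5/36; P(data | r = 2) = (4/6)(2/6) = 2/9; P(data | r = 3) = (3/6)(3/6) = 1/4; P(data | r = 4) = (2/6)(4/6) = 2/9; P(data | r = 5) = (1/6)(5/6) = 5/36.
Multiplying each by its prior: 4/15 · 5/36 = 1/27, 4/15 · 2/9 = 8/135, 2/15 · 1/4 = 1/30, 1/5 · 2/9 = 2/45, 2/15 · 5/36 = 1/54; with total 26/135.
By Bayes' rule, P(r = 1 | data) = (1/27) / (26/135) = 5/26.

0.1923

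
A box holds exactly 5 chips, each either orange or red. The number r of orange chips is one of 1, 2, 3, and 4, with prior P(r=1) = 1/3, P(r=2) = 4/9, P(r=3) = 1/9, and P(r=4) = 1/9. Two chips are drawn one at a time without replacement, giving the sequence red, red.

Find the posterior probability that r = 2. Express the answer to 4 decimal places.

The likelihood of the observed sequence under each hypothesis: P(data | r = 1) = (4/5)(3/4) = 3/5; P(data | r = 2) = (3/5)(2/4) = 3/10; P(data | r = 3) = (2/5)(1/4) = 1/10; P(data | r = 4) = (1/5)(0/4) = 0.
Weighting by the prior gives 1/3 · 3/5 = 1/5, 4/9 · 3/10 = 2/15, 1/9 · 1/10 = 1/90, 1/9 · 0 = 0; summing to 31/90.
So P(r = 2 | data) = (2/15) / (31/90) = 12/31.

0.3871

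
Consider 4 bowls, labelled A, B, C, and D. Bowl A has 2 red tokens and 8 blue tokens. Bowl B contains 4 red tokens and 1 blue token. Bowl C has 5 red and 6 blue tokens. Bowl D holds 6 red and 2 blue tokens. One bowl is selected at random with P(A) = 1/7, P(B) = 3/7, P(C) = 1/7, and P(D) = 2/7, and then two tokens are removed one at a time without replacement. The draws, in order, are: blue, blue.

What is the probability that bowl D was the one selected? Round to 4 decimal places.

For each hypothesis, P(data | H) works out to: P(data | bowl A) = (8/10)(7/9) = 0.62222; P(data | bowl B) = (1/5)(0/4) = 0; P(data | bowl C) = (6/11)(5/10) = 0.27273; P(data | bowl D) = (2/8)(1/7) = 0.035714.
Weighting by the prior gives 1/7 · 0.62222 = 0.088889, 3/7 · 0 = 0, 1/7 · 0.27273 = 0.038961, 2/7 · 0.035714 = 0.010204; these sum to 0.13805.
Therefore the posterior P(bowl D | data) = (0.010204) / (0.13805) = 0.073914.

0.0739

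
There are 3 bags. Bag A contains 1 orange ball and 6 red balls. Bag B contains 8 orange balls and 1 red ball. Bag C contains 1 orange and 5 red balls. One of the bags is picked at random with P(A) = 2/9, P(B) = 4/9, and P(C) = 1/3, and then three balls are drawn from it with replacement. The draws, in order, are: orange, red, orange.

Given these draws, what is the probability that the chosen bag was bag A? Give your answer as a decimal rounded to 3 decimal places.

Under each hypothesis, the probability of the observed sequence is: P(data | bag A) = (1/7)(6/7)(1/7) = 0.017493; P(data | bag B) = (8/9)(1/9)(8/9) = 0.087791; P(data | bag C) = (1/6)(5/6)(1/6) = 0.023148.
The prior-weighted likelihoods are 2/9 · 0.017493 = 0.0038873, 4/9 · 0.087791 = 0.039018, 1/3 · 0.023148 = 0.007716; these sum to 0.050622.
Therefore the posterior P(bag A | data) = (0.0038873) / (0.050622) = 0.07679.

0.077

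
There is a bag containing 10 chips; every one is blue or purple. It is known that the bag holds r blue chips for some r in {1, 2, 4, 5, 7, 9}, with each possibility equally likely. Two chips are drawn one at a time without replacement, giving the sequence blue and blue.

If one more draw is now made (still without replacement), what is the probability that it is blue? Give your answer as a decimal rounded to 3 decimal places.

For each hypothesis, P(data | H) works out to: P(data | r = 1) = (1/10)(0/9) = 0; P(data | r = 2) = (2/10)(1/9) = 1/45; P(data | r = 4) = (4/10)(3/9) = 2/15; P(data | r = 5) = (5/10)(4/9) = 2/9; P(data | r = 7) = (7/10)(6/9) = 7/15; P(data | r = 9) = (9/10)(8/9) = 4/5.
The prior-weighted likelihoods are 1/6 · 0 = 0, 1/6 · 1/45 = 1/270, 1/6 · 2/15 = 1/45, 1/6 · 2/9 = 1/27, 1/6 · 7/15 = 7/90, 1/6 · 4/5 = 2/15; summing to 37/135.
Dividing through by the total gives posterior P(r = 1 | data) = 0, P(r = 2 | data) = 1/74, P(r = 4 | data) = 3/37, P(r = 5 | data) = 5/37, P(r = 7 | data) = 21/74, P(r = 9 | data) = 18/37.
The predictive probability is P(blue next | data) = (0)(1/74) + (1/4)(3/37) + (3/8)(5/37) + (5/8)(21/74) + (7/8)(18/37) = 399/592.

0.674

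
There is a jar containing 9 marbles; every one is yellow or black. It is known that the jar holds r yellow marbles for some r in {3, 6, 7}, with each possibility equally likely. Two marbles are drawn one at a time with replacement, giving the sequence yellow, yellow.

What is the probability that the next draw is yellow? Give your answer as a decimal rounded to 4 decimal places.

The likelihood of the observed sequence under each hypothesis: P(data | r = 3) = (3/9)(3/9) = 1/9; P(data | r = 6) = (6/9)(6/9) = 4/9; P(data | r = 7) = (7/9)(7/9) = 49/81.
The prior-weighted likelihoods are 1/3 · 1/9 = 1/27, 1/3 · 4/9 = 4/27, 1/3 · 49/81 = 49/243; these sum to 94/243.
Dividing through by the total gives posterior P(r = 3 | data) = 9/94, P(r = 6 | data) = 18/47, P(r = 7 | data) = 49/94.
So P(yellow next | data) = Σ P(yellow next | H) P(H | data) = (1/3)(9/94) + (2/3)(18/47) + (7/9)(49/94) = 293/423.

0.6927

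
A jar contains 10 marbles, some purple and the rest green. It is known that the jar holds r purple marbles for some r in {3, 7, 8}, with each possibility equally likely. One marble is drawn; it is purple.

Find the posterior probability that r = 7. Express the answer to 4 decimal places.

0.3889

Compute the likelihood of this draw for each case: P(data | r = 3) = (3/10) = 3/10; P(data | r = 7) = (7/10) = 7/10; P(data | r = 8) = (8/10) = 4/5.
The prior-weighted likelihoods are 1/3 · 3/10 = 1/10, 1/3 · 7/10 = 7/30, 1/3 · 4/5 = 4/15; with total 3/5.
So P(r = 7 | data) = (7/30) / (3/5) = 7/18.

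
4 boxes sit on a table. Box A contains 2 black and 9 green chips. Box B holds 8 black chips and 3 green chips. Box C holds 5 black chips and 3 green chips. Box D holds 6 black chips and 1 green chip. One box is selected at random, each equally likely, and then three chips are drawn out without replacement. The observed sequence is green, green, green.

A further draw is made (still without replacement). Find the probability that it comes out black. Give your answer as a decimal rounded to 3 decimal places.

For each hypothesis, P(data | H) works out to: P(data | box A) = (9/11)(8/10)(7/9) = 0.50909; P(data | box B) = (3/11)(2/10)(1/9) = 0.0060606; P(data | box C) = (3/8)(2/7)(1/6) = 0.017857; P(data | box D) = (1/7)(0/6) = 0.
Weighting by the prior gives 1/4 · 0.50909 = 0.12727, 1/4 · 0.0060606 = 0.0015152, 1/4 · 0.017857 = 0.0044643, 1/4 · 0 = 0; these sum to 0.13325.
Normalising, the posterior is P(box A | data) = 0.95513, P(box B | data) = 0.011371, P(box C | data) = 0.033503, P(box D | data) = 0.
Averaging over the posterior, P(black next | data) = (1/4)(0.95513) + (1)(0.011371) + (1)(0.033503) = 0.28365.

0.284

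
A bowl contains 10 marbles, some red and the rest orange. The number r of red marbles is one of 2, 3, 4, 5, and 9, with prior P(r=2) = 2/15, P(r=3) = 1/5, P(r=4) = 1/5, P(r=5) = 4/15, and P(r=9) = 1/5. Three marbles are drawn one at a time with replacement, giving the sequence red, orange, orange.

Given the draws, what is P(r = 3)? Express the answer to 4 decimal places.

Under each hypothesis, the probability of the observed sequence is: P(data | r = 2) = (2/10)(8/10)(8/10) = 0.128; P(data | r = 3) = (3/10)(7/10)(7/10) = 0.147; P(data | r = 4) = (4/10)(6/10)(6/10) = 0.144; P(data | r = 5) = (5/10)(5/10)(5/10) = 0.125; P(data | r = 9) = (9/10)(1/10)(1/10) = 0.009.
Multiplying each by its prior: 2/15 · 0.128 = 0.017067, 1/5 · 0.147 = 0.0294, 1/5 · 0.144 = 0.0288, 4/15 · 0.125 = 0.033333, 1/5 · 0.009 = 0.0018; with total 0.1104.
Therefore the posterior P(r = 3 | data) = (0.0294) / (0.1104) = 0.2663.

0.2663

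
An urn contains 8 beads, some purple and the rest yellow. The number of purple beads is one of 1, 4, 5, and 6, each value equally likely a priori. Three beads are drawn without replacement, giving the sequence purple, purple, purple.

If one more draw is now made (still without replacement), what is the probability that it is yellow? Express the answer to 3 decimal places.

The likelihood of the observed sequence under each hypothesis: P(data | r = 1) = (1/8)(0/7) = 0; P(data | r = 4) = (4/8)(3/7)(2/6) = 1/14; P(data | r = 5) = (5/8)(4/7)(3/6) = 5/28; P(data | r = 6) = (6/8)(5/7)(4/6) = 5/14.
Multiplying each by its prior: 1/4 · 0 = 0, 1/4 · 1/14 = 1/56, 1/4 · 5/28 = 5/112, 1/4 · 5/14 = 5/56; summing to 17/112.
The posterior is then P(r = 1 | data) = 0, P(r = 4 | data) = 2/17, P(r = 5 | data) = 5/17, P(r = 6 | data) = 10/17.
The predictive probability is P(yellow next | data) = (4/5)(2/17) + (3/5)(5/17) + (2/5)(10/17) = 43/85.

0.506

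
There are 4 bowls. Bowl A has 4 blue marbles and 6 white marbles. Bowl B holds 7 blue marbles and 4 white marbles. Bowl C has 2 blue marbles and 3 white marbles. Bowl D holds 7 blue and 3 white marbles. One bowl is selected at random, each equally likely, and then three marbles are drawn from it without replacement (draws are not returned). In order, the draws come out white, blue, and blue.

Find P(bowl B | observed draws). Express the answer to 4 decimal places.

0.3115

For each hypothesis, P(data | H) works out to: P(data | bowl A) = (6/10)(4/9)(3/8) = 0.1; P(data | bowl B) = (4/11)(7/10)(6/9) = 0.1697; P(data | bowl C) = (3/5)(2/4)(1/3) = 0.1; P(data | bowl D) = (3/10)(7/9)(6/8) = 0.175.
Weighting by the prior gives 1/4 · 0.1 = 0.025, 1/4 · 0.1697 = 0.042424, 1/4 · 0.1 = 0.025, 1/4 · 0.175 = 0.04375; these sum to 0.13617.
So P(bowl B | data) = (0.042424) / (0.13617) = 0.31154.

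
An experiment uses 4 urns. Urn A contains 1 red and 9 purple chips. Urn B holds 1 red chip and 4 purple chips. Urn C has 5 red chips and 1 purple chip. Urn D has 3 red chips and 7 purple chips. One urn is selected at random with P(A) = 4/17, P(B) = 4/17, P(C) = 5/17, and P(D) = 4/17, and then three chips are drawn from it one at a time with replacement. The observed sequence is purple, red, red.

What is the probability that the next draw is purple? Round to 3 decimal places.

0.410

Under each hypothesis, the probability of the observed sequence is: P(data | urn A) = (9/10)(1/10)(1/10) = 0.009; P(data | urn B) = (4/5)(1/5)(1/5) = 0.032; P(data | urn C) = (1/6)(5/6)(5/6) = 0.11574; P(data | urn D) = (7/10)(3/10)(3/10) = 0.063.
The prior-weighted likelihoods are 4/17 · 0.009 = 0.0021176, 4/17 · 0.032 = 0.0075294, 5/17 · 0.11574 = 0.034041, 4/17 · 0.063 = 0.014824; with total 0.058512.
Dividing through by the total gives posterior P(urn A | data) = 0.036192, P(urn B | data) = 0.12868, P(urn C | data) = 0.58179, P(urn D | data) = 0.25334.
So P(purple next | data) = Σ P(purple next | H) P(H | data) = (9/10)(0.036192) + (4/5)(0.12868) + (1/6)(0.58179) + (7/10)(0.25334) = 0.40982.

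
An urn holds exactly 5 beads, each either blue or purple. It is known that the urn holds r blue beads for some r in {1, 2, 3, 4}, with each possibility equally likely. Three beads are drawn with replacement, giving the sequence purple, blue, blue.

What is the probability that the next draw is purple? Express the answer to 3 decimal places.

0.416

For each hypothesis, P(data | H) works out to: P(data | r = 1) = (4/5)(1/5)(1/5) = 4/125; P(data | r = 2) = (3/5)(2/5)(2/5) = 12/125; P(data | r = 3) = (2/5)(3/5)(3/5) = 18/125; P(data | r = 4) = (1/5)(4/5)(4/5) = 16/125.
Weighting by the prior gives 1/4 · 4/125 = 1/125, 1/4 · 12/125 = 3/125, 1/4 · 18/125 = 9/250, 1/4 · 16/125 = 4/125; these sum to 1/10.
Normalising, the posterior is P(r = 1 | data) = 2/25, P(r = 2 | data) = 6/25, P(r = 3 | data) = 9/25, P(r = 4 | data) = 8/25.
So P(purple next | data) = Σ P(purple next | H) P(H | data) = (4/5)(2/25) + (3/5)(6/25) + (2/5)(9/25) + (1/5)(8/25) = 52/125.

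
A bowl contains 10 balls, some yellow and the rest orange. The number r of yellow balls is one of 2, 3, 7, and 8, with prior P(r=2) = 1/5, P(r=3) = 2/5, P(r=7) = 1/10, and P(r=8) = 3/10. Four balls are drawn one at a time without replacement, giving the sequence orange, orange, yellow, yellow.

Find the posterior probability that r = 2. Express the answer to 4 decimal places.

The likelihood of the observed sequence under each hypothesis: P(data | r = 2) = (8/10)(7/9)(2/8)(1/7) = 1/45; P(data | r = 3) = (7/10)(6/9)(3/8)(2/7) = 1/20; P(data | r = 7) = (3/10)(2/9)(7/8)(6/7) = 1/20; P(data | r = 8) = (2/10)(1/9)(8/8)(7/7) = 1/45.
Weighting by the prior gives 1/5 · 1/45 = 1/225, 2/5 · 1/20 = 1/50, 1/10 · 1/20 = 1/200, 3/10 · 1/45 = 1/150; with total 13/360.
So P(r = 2 | data) = (1/225) / (13/360) = 8/65.

0.1231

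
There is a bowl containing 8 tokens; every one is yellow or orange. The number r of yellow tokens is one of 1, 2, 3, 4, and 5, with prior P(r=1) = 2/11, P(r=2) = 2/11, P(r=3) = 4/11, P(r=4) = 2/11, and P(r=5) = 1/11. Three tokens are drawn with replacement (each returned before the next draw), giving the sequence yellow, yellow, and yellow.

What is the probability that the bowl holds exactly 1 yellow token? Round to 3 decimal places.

0.005

For each hypothesis, P(data | H) works out to: P(data | r = 1) = (1/8)(1/8)(1/8) = 0.0019531; P(data | r = 2) = (2/8)(2/8)(2/8) = 0.015625; P(data | r = 3) = (3/8)(3/8)(3/8) = 0.052734; P(data | r = 4) = (4/8)(4/8)(4/8) = 0.125; P(data | r = 5) = (5/8)(5/8)(5/8) = 0.24414.
Multiplying each by its prior: 2/11 · 0.0019531 = 0.00035511, 2/11 · 0.015625 = 0.0028409, 4/11 · 0.052734 = 0.019176, 2/11 · 0.125 = 0.022727, 1/11 · 0.24414 = 0.022195; with total 0.067294.
So P(r = 1 | data) = (0.00035511) / (0.067294) = 0.005277.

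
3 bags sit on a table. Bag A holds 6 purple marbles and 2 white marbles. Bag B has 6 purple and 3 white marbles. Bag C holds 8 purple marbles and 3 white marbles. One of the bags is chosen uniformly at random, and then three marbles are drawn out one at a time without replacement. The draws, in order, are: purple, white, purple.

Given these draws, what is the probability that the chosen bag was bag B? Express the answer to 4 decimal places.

The likelihood of the observed sequence under each hypothesis: P(data | bag A) = (6/8)(2/7)(5/6) = 0.17857; P(data | bag B) = (6/9)(3/8)(5/7) = 0.17857; P(data | bag C) = (8/11)(3/10)(7/9) = 0.1697.
The prior-weighted likelihoods are 1/3 · 0.17857 = 0.059524, 1/3 · 0.17857 = 0.059524, 1/3 · 0.1697 = 0.056566; these sum to 0.17561.
So P(bag B | data) = (0.059524) / (0.17561) = 0.33895.

0.3389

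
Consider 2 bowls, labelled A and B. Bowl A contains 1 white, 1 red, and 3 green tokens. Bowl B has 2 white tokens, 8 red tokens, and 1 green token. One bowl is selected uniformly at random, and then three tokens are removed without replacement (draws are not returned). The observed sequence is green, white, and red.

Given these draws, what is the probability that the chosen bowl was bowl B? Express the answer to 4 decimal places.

0.2443

The likelihood of the observed sequence under each hypothesis: P(data | bowl A) = (3/5)(1/4)(1/3) = 0.05; P(data | bowl B) = (1/11)(2/10)(8/9) = 0.016162.
The prior-weighted likelihoods are 1/2 · 0.05 = 0.025, 1/2 · 0.016162 = 0.0080808; summing to 0.033081.
Hence P(bowl B | data) = (0.0080808) / (0.033081) = 0.24427.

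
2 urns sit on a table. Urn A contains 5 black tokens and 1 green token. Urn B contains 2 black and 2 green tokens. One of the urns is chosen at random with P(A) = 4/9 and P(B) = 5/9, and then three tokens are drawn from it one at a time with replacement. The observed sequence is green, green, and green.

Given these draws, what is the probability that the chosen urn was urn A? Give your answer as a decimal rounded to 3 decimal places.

0.029

The likelihood of the observed sequence under each hypothesis: P(data | urn A) = (1/6)(1/6)(1/6) = 0.0046296; P(data | urn B) = (2/4)(2/4)(2/4) = 0.125.
The prior-weighted likelihoods are 4/9 · 0.0046296 = 0.0020576, 5/9 · 0.125 = 0.069444; with total 0.071502.
So P(urn A | data) = (0.0020576) / (0.071502) = 0.028777.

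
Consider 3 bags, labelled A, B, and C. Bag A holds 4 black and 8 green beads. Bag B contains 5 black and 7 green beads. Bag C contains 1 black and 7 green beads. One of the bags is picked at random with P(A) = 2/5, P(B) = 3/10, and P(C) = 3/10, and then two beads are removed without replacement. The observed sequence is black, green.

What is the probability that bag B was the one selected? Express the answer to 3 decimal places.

0.372

Under each hypothesis, the probability of the observed sequence is: P(data | bag A) = (4/12)(8/11) = 8/33; P(data | bag B) = (5/12)(7/11) = 35/132; P(data | bag C) = (1/8)(7/7) = 1/8.
The prior-weighted likelihoods are 2/5 · 8/33 = 16/165, 3/10 · 35/132 = 7/88, 3/10 · 1/8 = 3/80; summing to 113/528.
Therefore the posterior P(bag B | data) = (7/88) / (113/528) = 42/113.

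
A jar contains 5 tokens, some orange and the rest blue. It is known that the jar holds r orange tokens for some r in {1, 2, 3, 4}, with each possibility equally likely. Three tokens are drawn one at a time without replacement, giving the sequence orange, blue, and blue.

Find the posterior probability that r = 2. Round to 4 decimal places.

For each hypothesis, P(data | H) works out to: P(data | r = 1) = (1/5)(4/4)(3/3) = 1/5; P(data | r = 2) = (2/5)(3/4)(2/3) = 1/5; P(data | r = 3) = (3/5)(2/4)(1/3) = 1/10; P(data | r = 4) = (4/5)(1/4)(0/3) = 0.
Multiplying each by its prior: 1/4 · 1/5 = 1/20, 1/4 · 1/5 = 1/20, 1/4 · 1/10 = 1/40, 1/4 · 0 = 0; these sum to 1/8.
Hence P(r = 2 | data) = (1/20) / (1/8) = 2/5.

0.4000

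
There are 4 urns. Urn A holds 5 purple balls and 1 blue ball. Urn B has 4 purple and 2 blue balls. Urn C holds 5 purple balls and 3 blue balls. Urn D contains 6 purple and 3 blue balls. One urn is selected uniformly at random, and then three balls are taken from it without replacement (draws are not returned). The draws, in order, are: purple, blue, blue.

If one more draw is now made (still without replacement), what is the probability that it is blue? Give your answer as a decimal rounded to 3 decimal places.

Under each hypothesis, the probability of the observed sequence is: P(data | urn A) = (5/6)(1/5)(0/4) = 0; P(data | urn B) = (4/6)(2/5)(1/4) = 0.066667; P(data | urn C) = (5/8)(3/7)(2/6) = 0.089286; P(data | urn D) = (6/9)(3/8)(2/7) = 0.071429.
Multiplying each by its prior: 1/4 · 0 = 0, 1/4 · 0.066667 = 0.016667, 1/4 · 0.089286 = 0.022321, 1/4 · 0.071429 = 0.017857; summing to 0.056845.
Normalising, the posterior is P(urn A | data) = 0, P(urn B | data) = 0.29319, P(urn C | data) = 0.39267, P(urn D | data) = 0.31414.
The predictive probability is P(blue next | data) = (0)(0.29319) + (1/5)(0.39267) + (1/6)(0.31414) = 0.13089.

0.131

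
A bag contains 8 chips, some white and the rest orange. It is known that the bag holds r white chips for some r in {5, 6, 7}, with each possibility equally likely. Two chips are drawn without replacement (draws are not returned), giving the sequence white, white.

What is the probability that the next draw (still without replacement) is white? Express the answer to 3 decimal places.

Compute the likelihood of the observed sequence for each case: P(data | r = 5) = (5/8)(4/7) = 5/14; P(data | r = 6) = (6/8)(5/7) = 15/28; P(data | r = 7) = (7/8)(6/7) = 3/4.
Multiplying each by its prior: 1/3 · 5/14 = 5/42, 1/3 · 15/28 = 5/28, 1/3 · 3/4 = 1/4; these sum to 23/42.
Dividing through by the total gives posterior P(r = 5 | data) = 5/23, P(r = 6 | data) = 15/46, P(r = 7 | data) = 21/46.
The predictive probability is P(white next | data) = (1/2)(5/23) + (2/3)(15/46) + (5/6)(21/46) = 65/92.

0.707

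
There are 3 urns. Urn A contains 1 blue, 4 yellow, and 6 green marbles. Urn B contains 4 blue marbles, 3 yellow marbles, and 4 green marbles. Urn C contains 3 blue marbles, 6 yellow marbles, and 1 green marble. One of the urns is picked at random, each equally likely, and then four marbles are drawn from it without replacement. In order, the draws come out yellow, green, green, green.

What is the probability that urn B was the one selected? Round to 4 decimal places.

For each hypothesis, P(data | H) works out to: P(data | urn A) = (4/11)(6/10)(5/9)(4/8) = 2/33; P(data | urn B) = (3/11)(4/10)(3/9)(2/8) = 1/110; P(data | urn C) = (6/10)(1/9)(0/8) = 0.
Multiplying each by its prior: 1/3 · 2/33 = 2/99, 1/3 · 1/110 = 1/330, 1/3 · 0 = 0; summing to 23/990.
So P(urn B | data) = (1/330) / (23/990) = 3/23.

0.1304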